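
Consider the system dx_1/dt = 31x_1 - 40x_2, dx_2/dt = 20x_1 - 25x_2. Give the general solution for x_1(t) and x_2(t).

x_1(t) = 3C_1e^(3t)sin(4t) - C_1e^(3t)cos(4t) - C_2e^(3t)sin(4t) - 3C_2e^(3t)cos(4t), x_2(t) = 2C_1e^(3t)sin(4t) - C_1e^(3t)cos(4t) - C_2e^(3t)sin(4t) - 2C_2e^(3t)cos(4t)

Coefficient matrix A = [[31, -40], [20, -25]].
Characteristic polynomial det(A - λI) = λ^2 - 6λ + 25 = 0.
Eigenvalues λ = 3 ± 4i (complex conjugate pair).
For λ=3+4i: an eigenvector is (-1,-1) - i(3,2) = (-1 - 3i, -1 - 2i).
A real fundamental pair from Re and Im of e^((3+4i)t)v: X_1 = e^(3t)(cos(4t)·(-1,-1) + sin(4t)·(3,2)), X_2 = e^(3t)(sin(4t)·(-1,-1) - cos(4t)·(3,2)).
General solution: C_1X_1 + C_2X_2.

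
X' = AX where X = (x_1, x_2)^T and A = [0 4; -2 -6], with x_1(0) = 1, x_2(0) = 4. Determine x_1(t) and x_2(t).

x_1(t) = 10e^(-2t) - 9e^(-4t), x_2(t) = -5e^(-2t) + 9e^(-4t)

Coefficient matrix A = [[0, 4], [-2, -6]].
Characteristic polynomial det(A - λI) = λ^2 + 6λ + 8 = 0.
Eigenvalues λ = -4, -2.
For λ=-4: (A-λI) row 1 is [4, 4], so an eigenvector is (-1, 1).
For λ=-2: (A-λI) row 1 is [2, 4], so an eigenvector is (2, -1).
General solution: K_1e^(-4t)(-1,1) + K_2e^(-2t)(2,-1).
Applying x_1(0)=1, x_2(0)=4 gives K_1=9, K_2=5.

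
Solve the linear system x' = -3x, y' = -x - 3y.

x(t) = -c_2e^(-3t), y(t) = c_1e^(-3t) + c_2te^(-3t) - c_2e^(-3t)

Coefficient matrix A = [[-3, 0], [-1, -3]].
Characteristic polynomial det(A - λI) = λ^2 + 6λ + 9 = 0.
Single eigenvalue λ = -3 with algebraic multiplicity 2.
Eigenvector v = (0,1); generalized eigenvector w with (A-λI)w=v is (-1,-1).
General solution: e^(-3t)[c_1·v + c_2·(t·v + w)].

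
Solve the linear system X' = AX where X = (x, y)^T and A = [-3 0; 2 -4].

x(t) = -c_1e^(-3t), y(t) = -2c_1e^(-3t) + c_2e^(-4t)

Coefficient matrix A = [[-3, 0], [2, -4]].
Characteristic polynomial det(A - λI) = λ^2 + 7λ + 12 = 0.
Eigenvalues λ = -3, -4.
For λ=-3: (A-λI) row 2 is [2, -1], so an eigenvector is (-1, -2).
For λ=-4: (A-λI) row 1 is [1, 0], so an eigenvector is (0, 1).
General solution: c_1e^(-3t)(-1,-2) + c_2e^(-4t)(0,1).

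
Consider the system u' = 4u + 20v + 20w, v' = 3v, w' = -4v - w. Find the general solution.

u(t) = C_1e^(4t) - 4C_2e^(-t), v(t) = -C_3e^(3t), w(t) = C_2e^(-t) + C_3e^(3t)

Coefficient matrix A = [[4, 20, 20], [0, 3, 0], [0, -4, -1]].
det(A - λI) = 0 gives eigenvalues λ = 4, -1, 3.
For λ=4: eigenvector (1,0,0).
For λ=-1: eigenvector (-4,0,1).
For λ=3: eigenvector (0,-1,1).
General solution: C_1e^(4t)(1,0,0) + C_2e^(-t)(-4,0,1) + C_3e^(3t)(0,-1,1).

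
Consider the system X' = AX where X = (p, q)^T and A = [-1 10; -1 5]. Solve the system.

Coefficient matrix A = [[-1, 10], [-1, 5]].
Characteristic polynomial det(A - λI) = λ^2 - 4λ + 5 = 0.
Eigenvalues λ = 2 ± i (complex conjugate pair).
For λ=2+i: an eigenvector is (1,0) - i(-3,-1) = (1 + 3i, 0 + i).
A real fundamental pair from Re and Im of e^((2+i)t)v: X_1 = e^(2t)(cos(t)·(1,0) + sin(t)·(-3,-1)), X_2 = e^(2t)(sin(t)·(1,0) - cos(t)·(-3,-1)).
General solution: C_1X_1 + C_2X_2.

p(t) = -3C_1e^(2t)sin(t) + C_1e^(2t)cos(t) + C_2e^(2t)sin(t) + 3C_2e^(2t)cos(t), q(t) = -C_1e^(2t)sin(t) + C_2e^(2t)cos(t)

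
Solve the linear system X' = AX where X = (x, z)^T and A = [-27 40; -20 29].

x(t) = -c_1e^(t)sin(4t) + 3c_1e^(t)cos(4t) + 3c_2e^(t)sin(4t) + c_2e^(t)cos(4t), z(t) = -c_1e^(t)sin(4t) + 2c_1e^(t)cos(4t) + 2c_2e^(t)sin(4t) + c_2e^(t)cos(4t)

Coefficient matrix A = [[-27, 40], [-20, 29]].
Characteristic polynomial det(A - λI) = λ^2 - 2λ + 17 = 0.
Eigenvalues λ = 1 ± 4i (complex conjugate pair).
For λ=1+4i: an eigenvector is (3,2) - i(-1,-1) = (3 + i, 2 + i).
A real fundamental pair from Re and Im of e^((1+4i)t)v: X_1 = e^(t)(cos(4t)·(3,2) + sin(4t)·(-1,-1)), X_2 = e^(t)(sin(4t)·(3,2) - cos(4t)·(-1,-1)).
General solution: c_1X_1 + c_2X_2.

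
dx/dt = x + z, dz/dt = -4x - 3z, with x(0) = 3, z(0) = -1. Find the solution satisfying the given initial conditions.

Coefficient matrix A = [[1, 1], [-4, -3]].
Characteristic polynomial det(A - λI) = λ^2 + 2λ + 1 = 0.
Single eigenvalue λ = -1 with algebraic multiplicity 2.
Eigenvector v = (1,-2); generalized eigenvector w with (A-λI)w=v is (2,-3).
General solution: e^(-t)[K_1·v + K_2·(t·v + w)].
Applying x(0)=3, z(0)=-1 gives K_1=-7, K_2=5.

x(t) = 5te^(-t) + 3e^(-t), z(t) = -10te^(-t) - e^(-t)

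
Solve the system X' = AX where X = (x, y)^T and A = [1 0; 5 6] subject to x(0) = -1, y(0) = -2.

x(t) = -e^(t), y(t) = -3e^(6t) + e^(t)

Coefficient matrix A = [[1, 0], [5, 6]].
Characteristic polynomial det(A - λI) = λ^2 - 7λ + 6 = 0.
Eigenvalues λ = 6, 1.
For λ=6: (A-λI) row 1 is [-5, 0], so an eigenvector is (0, -1).
For λ=1: (A-λI) row 2 is [5, 5], so an eigenvector is (1, -1).
General solution: K_1e^(6t)(0,-1) + K_2e^(t)(1,-1).
Applying x(0)=-1, y(0)=-2 gives K_1=3, K_2=-1.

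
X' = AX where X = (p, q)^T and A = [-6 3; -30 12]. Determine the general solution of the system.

p(t) = -C_1e^(3t)sin(3t) + C_2e^(3t)cos(3t), q(t) = -3C_1e^(3t)sin(3t) - C_1e^(3t)cos(3t) - C_2e^(3t)sin(3t) + 3C_2e^(3t)cos(3t)

Coefficient matrix A = [[-6, 3], [-30, 12]].
Characteristic polynomial det(A - λI) = λ^2 - 6λ + 18 = 0.
Eigenvalues λ = 3 ± 3i (complex conjugate pair).
For λ=3+3i: an eigenvector is (0,-1) - i(-1,-3) = (0 + i, -1 + 3i).
A real fundamental pair from Re and Im of e^((3+3i)t)v: X_1 = e^(3t)(cos(3t)·(0,-1) + sin(3t)·(-1,-3)), X_2 = e^(3t)(sin(3t)·(0,-1) - cos(3t)·(-1,-3)).
General solution: C_1X_1 + C_2X_2.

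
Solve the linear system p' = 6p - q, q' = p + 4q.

Coefficient matrix A = [[6, -1], [1, 4]].
Characteristic polynomial det(A - λI) = λ^2 - 10λ + 25 = 0.
Single eigenvalue λ = 5 with algebraic multiplicity 2.
Eigenvector v = (-1,-1); generalized eigenvector w with (A-λI)w=v is (1,2).
General solution: e^(5t)[c_1·v + c_2·(t·v + w)].

p(t) = -c_1e^(5t) - c_2te^(5t) + c_2e^(5t), q(t) = -c_1e^(5t) - c_2te^(5t) + 2c_2e^(5t)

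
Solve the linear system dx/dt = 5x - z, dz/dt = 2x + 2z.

Coefficient matrix A = [[5, -1], [2, 2]].
Characteristic polynomial det(A - λI) = λ^2 - 7λ + 12 = 0.
Eigenvalues λ = 4, 3.
For λ=4: (A-λI) row 1 is [1, -1], so an eigenvector is (-1, -1).
For λ=3: (A-λI) row 1 is [2, -1], so an eigenvector is (1, 2).
General solution: C_1e^(4t)(-1,-1) + C_2e^(3t)(1,2).

x(t) = -C_1e^(4t) + C_2e^(3t), z(t) = -C_1e^(4t) + 2C_2e^(3t)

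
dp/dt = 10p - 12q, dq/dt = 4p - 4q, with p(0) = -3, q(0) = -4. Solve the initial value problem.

Coefficient matrix A = [[10, -12], [4, -4]].
Characteristic polynomial det(A - λI) = λ^2 - 6λ + 8 = 0.
Eigenvalues λ = 4, 2.
For λ=4: (A-λI) row 1 is [6, -12], so an eigenvector is (-2, -1).
For λ=2: (A-λI) row 1 is [8, -12], so an eigenvector is (-3, -2).
General solution: c_1e^(4t)(-2,-1) + c_2e^(2t)(-3,-2).
Applying p(0)=-3, q(0)=-4 gives c_1=-6, c_2=5.

p(t) = 12e^(4t) - 15e^(2t), q(t) = 6e^(4t) - 10e^(2t)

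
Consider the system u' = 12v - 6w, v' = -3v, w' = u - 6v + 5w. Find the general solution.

u(t) = 3K_1e^(2t) - 2K_2e^(3t) - 2K_3e^(-3t), v(t) = K_3e^(-3t), w(t) = -K_1e^(2t) + K_2e^(3t) + K_3e^(-3t)

Coefficient matrix A = [[0, 12, -6], [0, -3, 0], [1, -6, 5]].
det(A - λI) = 0 gives eigenvalues λ = 2, 3, -3.
For λ=2: eigenvector (3,0,-1).
For λ=3: eigenvector (-2,0,1).
For λ=-3: eigenvector (-2,1,1).
General solution: K_1e^(2t)(3,0,-1) + K_2e^(3t)(-2,0,1) + K_3e^(-3t)(-2,1,1).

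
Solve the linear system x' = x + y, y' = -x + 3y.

Coefficient matrix A = [[1, 1], [-1, 3]].
Characteristic polynomial det(A - λI) = λ^2 - 4λ + 4 = 0.
Single eigenvalue λ = 2 with algebraic multiplicity 2.
Eigenvector v = (-1,-1); generalized eigenvector w with (A-λI)w=v is (2,1).
General solution: e^(2t)[c_1·v + c_2·(t·v + w)].

x(t) = -c_1e^(2t) - c_2te^(2t) + 2c_2e^(2t), y(t) = -c_1e^(2t) - c_2te^(2t) + c_2e^(2t)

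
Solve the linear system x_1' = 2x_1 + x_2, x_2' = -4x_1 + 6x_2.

x_1(t) = K_1e^(4t) + K_2te^(4t) - K_2e^(4t), x_2(t) = 2K_1e^(4t) + 2K_2te^(4t) - K_2e^(4t)

Coefficient matrix A = [[2, 1], [-4, 6]].
Characteristic polynomial det(A - λI) = λ^2 - 8λ + 16 = 0.
Single eigenvalue λ = 4 with algebraic multiplicity 2.
Eigenvector v = (1,2); generalized eigenvector w with (A-λI)w=v is (-1,-1).
General solution: e^(4t)[K_1·v + K_2·(t·v + w)].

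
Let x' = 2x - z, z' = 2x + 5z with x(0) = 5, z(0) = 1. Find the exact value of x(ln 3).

A = [[2,-1],[2,5]]; eigenvalues λ = 4, 3.
Eigenvectors: (1,-2) for λ=4, (-1,1) for λ=3.
From the initial condition, c_1 = -6, c_2 = -11.
x(ln 3) = (-6)(3^4)(1) + (-11)(3^3)(-1) = -189.

-189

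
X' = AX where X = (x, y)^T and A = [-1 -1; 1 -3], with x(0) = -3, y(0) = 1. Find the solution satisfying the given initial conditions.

x(t) = -4te^(-2t) - 3e^(-2t), y(t) = -4te^(-2t) + e^(-2t)

Coefficient matrix A = [[-1, -1], [1, -3]].
Characteristic polynomial det(A - λI) = λ^2 + 4λ + 4 = 0.
Single eigenvalue λ = -2 with algebraic multiplicity 2.
Eigenvector v = (1,1); generalized eigenvector w with (A-λI)w=v is (0,-1).
General solution: e^(-2t)[c_1·v + c_2·(t·v + w)].
Applying x(0)=-3, y(0)=1 gives c_1=-3, c_2=-4.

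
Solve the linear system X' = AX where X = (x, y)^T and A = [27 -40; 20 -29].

x(t) = 3K_1e^(-t)sin(4t) - K_1e^(-t)cos(4t) - K_2e^(-t)sin(4t) - 3K_2e^(-t)cos(4t), y(t) = 2K_1e^(-t)sin(4t) - K_1e^(-t)cos(4t) - K_2e^(-t)sin(4t) - 2K_2e^(-t)cos(4t)

Coefficient matrix A = [[27, -40], [20, -29]].
Characteristic polynomial det(A - λI) = λ^2 + 2λ + 17 = 0.
Eigenvalues λ = -1 ± 4i (complex conjugate pair).
For λ=-1+4i: an eigenvector is (-1,-1) - i(3,2) = (-1 - 3i, -1 - 2i).
A real fundamental pair from Re and Im of e^((-1+4i)t)v: X_1 = e^(-t)(cos(4t)·(-1,-1) + sin(4t)·(3,2)), X_2 = e^(-t)(sin(4t)·(-1,-1) - cos(4t)·(3,2)).
General solution: K_1X_1 + K_2X_2.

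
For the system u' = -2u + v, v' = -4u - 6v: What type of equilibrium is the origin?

stable improper node

A = [[-2,1],[-4,-6]]; det(A-λI) = λ^2 + 8λ + 16.
repeated λ = -4 with a single eigenvector.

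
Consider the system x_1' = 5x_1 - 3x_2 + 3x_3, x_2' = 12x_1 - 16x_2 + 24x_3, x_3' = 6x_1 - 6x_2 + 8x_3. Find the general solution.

Coefficient matrix A = [[5, -3, 3], [12, -16, 24], [6, -6, 8]].
det(A - λI) = 0 gives eigenvalues λ = 2, -4, -1.
For λ=2: eigenvector (-1,-2,-1).
For λ=-4: eigenvector (1,5,2).
For λ=-1: eigenvector (1,4,2).
General solution: C_1e^(2t)(-1,-2,-1) + C_2e^(-4t)(1,5,2) + C_3e^(-t)(1,4,2).

x_1(t) = -C_1e^(2t) + C_2e^(-4t) + C_3e^(-t), x_2(t) = -2C_1e^(2t) + 5C_2e^(-4t) + 4C_3e^(-t), x_3(t) = -C_1e^(2t) + 2C_2e^(-4t) + 2C_3e^(-t)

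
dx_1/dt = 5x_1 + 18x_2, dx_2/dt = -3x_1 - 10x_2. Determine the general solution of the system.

Coefficient matrix A = [[5, 18], [-3, -10]].
Characteristic polynomial det(A - λI) = λ^2 + 5λ + 4 = 0.
Eigenvalues λ = -1, -4.
For λ=-1: (A-λI) row 1 is [6, 18], so an eigenvector is (-3, 1).
For λ=-4: (A-λI) row 1 is [9, 18], so an eigenvector is (2, -1).
General solution: K_1e^(-t)(-3,1) + K_2e^(-4t)(2,-1).

x_1(t) = -3K_1e^(-t) + 2K_2e^(-4t), x_2(t) = K_1e^(-t) - K_2e^(-4t)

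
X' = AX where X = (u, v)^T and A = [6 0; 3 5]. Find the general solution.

u(t) = c_1e^(6t), v(t) = 3c_1e^(6t) + c_2e^(5t)

Coefficient matrix A = [[6, 0], [3, 5]].
Characteristic polynomial det(A - λI) = λ^2 - 11λ + 30 = 0.
Eigenvalues λ = 6, 5.
For λ=6: (A-λI) row 2 is [3, -1], so an eigenvector is (1, 3).
For λ=5: (A-λI) row 1 is [1, 0], so an eigenvector is (0, 1).
General solution: c_1e^(6t)(1,3) + c_2e^(5t)(0,1).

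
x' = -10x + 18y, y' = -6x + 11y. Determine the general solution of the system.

x(t) = 3C_1e^(2t) + 2C_2e^(-t), y(t) = 2C_1e^(2t) + C_2e^(-t)

Coefficient matrix A = [[-10, 18], [-6, 11]].
Characteristic polynomial det(A - λI) = λ^2 - λ - 2 = 0.
Eigenvalues λ = 2, -1.
For λ=2: (A-λI) row 1 is [-12, 18], so an eigenvector is (3, 2).
For λ=-1: (A-λI) row 1 is [-9, 18], so an eigenvector is (2, 1).
General solution: C_1e^(2t)(3,2) + C_2e^(-t)(2,1).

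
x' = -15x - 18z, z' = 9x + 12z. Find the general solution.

x(t) = C_1e^(3t) - 2C_2e^(-6t), z(t) = -C_1e^(3t) + C_2e^(-6t)

Coefficient matrix A = [[-15, -18], [9, 12]].
Characteristic polynomial det(A - λI) = λ^2 + 3λ - 18 = 0.
Eigenvalues λ = 3, -6.
For λ=3: (A-λI) row 1 is [-18, -18], so an eigenvector is (1, -1).
For λ=-6: (A-λI) row 1 is [-9, -18], so an eigenvector is (-2, 1).
General solution: C_1e^(3t)(1,-1) + C_2e^(-6t)(-2,1).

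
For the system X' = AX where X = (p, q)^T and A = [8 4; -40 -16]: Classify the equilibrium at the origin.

stable spiral

A = [[8,4],[-40,-16]]; det(A-λI) = λ^2 + 8λ + 32.
λ = -4 ± 4i: negative real part.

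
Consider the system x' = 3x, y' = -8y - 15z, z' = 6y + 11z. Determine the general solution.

x(t) = c_1e^(3t), y(t) = -3c_2e^(2t) - 5c_3e^(t), z(t) = 2c_2e^(2t) + 3c_3e^(t)

Coefficient matrix A = [[3, 0, 0], [0, -8, -15], [0, 6, 11]].
det(A - λI) = 0 gives eigenvalues λ = 3, 2, 1.
For λ=3: eigenvector (1,0,0).
For λ=2: eigenvector (0,-3,2).
For λ=1: eigenvector (0,-5,3).
General solution: c_1e^(3t)(1,0,0) + c_2e^(2t)(0,-3,2) + c_3e^(t)(0,-5,3).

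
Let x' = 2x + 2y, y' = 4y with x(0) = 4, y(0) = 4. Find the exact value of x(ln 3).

A = [[2,2],[0,4]]; eigenvalues λ = 4, 2.
Eigenvectors: (-1,-1) for λ=4, (1,0) for λ=2.
From the initial condition, c_1 = -4, c_2 = 0.
x(ln 3) = (-4)(3^4)(-1) + (0)(3^2)(1) = 324.

324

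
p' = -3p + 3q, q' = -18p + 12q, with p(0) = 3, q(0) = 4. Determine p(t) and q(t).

p(t) = -2e^(6t) + 5e^(3t), q(t) = -6e^(6t) + 10e^(3t)

Coefficient matrix A = [[-3, 3], [-18, 12]].
Characteristic polynomial det(A - λI) = λ^2 - 9λ + 18 = 0.
Eigenvalues λ = 6, 3.
For λ=6: (A-λI) row 1 is [-9, 3], so an eigenvector is (-1, -3).
For λ=3: (A-λI) row 1 is [-6, 3], so an eigenvector is (-1, -2).
General solution: c_1e^(6t)(-1,-3) + c_2e^(3t)(-1,-2).
Applying p(0)=3, q(0)=4 gives c_1=2, c_2=-5.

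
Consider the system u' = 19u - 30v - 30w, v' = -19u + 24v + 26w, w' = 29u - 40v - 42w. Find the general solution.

u(t) = -3c_1e^(-t) + 2c_2e^(4t), v(t) = 5c_1e^(-t) - 2c_2e^(4t) + c_3e^(-2t), w(t) = -7c_1e^(-t) + 3c_2e^(4t) - c_3e^(-2t)

Coefficient matrix A = [[19, -30, -30], [-19, 24, 26], [29, -40, -42]].
det(A - λI) = 0 gives eigenvalues λ = -1, 4, -2.
For λ=-1: eigenvector (-3,5,-7).
For λ=4: eigenvector (2,-2,3).
For λ=-2: eigenvector (0,1,-1).
General solution: c_1e^(-t)(-3,5,-7) + c_2e^(4t)(2,-2,3) + c_3e^(-2t)(0,1,-1).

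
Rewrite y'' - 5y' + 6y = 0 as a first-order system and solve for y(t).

y(t) = K_1e^(3t) + K_2e^(2t)

Let x_1 = y, x_2 = y'. Then x_1' = x_2 and x_2' = -6x_1 + 5x_2.
A = [[0,1],[-6,5]]; det(A-λI) = λ^2 - 5λ + 6.
Eigenvalues λ = 3, 2 with eigenvectors (1,3), (1,2).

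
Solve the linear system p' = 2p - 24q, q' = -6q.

p(t) = K_1e^(2t) - 3K_2e^(-6t), q(t) = -K_2e^(-6t)

Coefficient matrix A = [[2, -24], [0, -6]].
Characteristic polynomial det(A - λI) = λ^2 + 4λ - 12 = 0.
Eigenvalues λ = 2, -6.
For λ=2: (A-λI) row 1 is [0, -24], so an eigenvector is (1, 0).
For λ=-6: (A-λI) row 1 is [8, -24], so an eigenvector is (-3, -1).
General solution: K_1e^(2t)(1,0) + K_2e^(-6t)(-3,-1).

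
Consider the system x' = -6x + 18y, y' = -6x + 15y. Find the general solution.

x(t) = 2K_1e^(3t) - 3K_2e^(6t), y(t) = K_1e^(3t) - 2K_2e^(6t)

Coefficient matrix A = [[-6, 18], [-6, 15]].
Characteristic polynomial det(A - λI) = λ^2 - 9λ + 18 = 0.
Eigenvalues λ = 3, 6.
For λ=3: (A-λI) row 1 is [-9, 18], so an eigenvector is (2, 1).
For λ=6: (A-λI) row 1 is [-12, 18], so an eigenvector is (-3, -2).
General solution: K_1e^(3t)(2,1) + K_2e^(6t)(-3,-2).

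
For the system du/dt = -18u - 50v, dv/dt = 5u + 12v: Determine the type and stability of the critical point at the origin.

A = [[-18,-50],[5,12]]; det(A-λI) = λ^2 + 6λ + 34.
λ = -3 ± 5i: negative real part.

stable spiral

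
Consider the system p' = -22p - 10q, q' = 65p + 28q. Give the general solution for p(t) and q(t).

Coefficient matrix A = [[-22, -10], [65, 28]].
Characteristic polynomial det(A - λI) = λ^2 - 6λ + 34 = 0.
Eigenvalues λ = 3 ± 5i (complex conjugate pair).
For λ=3+5i: an eigenvector is (1,-3) - i(1,-2) = (1 - i, -3 + 2i).
A real fundamental pair from Re and Im of e^((3+5i)t)v: X_1 = e^(3t)(cos(5t)·(1,-3) + sin(5t)·(1,-2)), X_2 = e^(3t)(sin(5t)·(1,-3) - cos(5t)·(1,-2)).
General solution: c_1X_1 + c_2X_2.

p(t) = c_1e^(3t)sin(5t) + c_1e^(3t)cos(5t) + c_2e^(3t)sin(5t) - c_2e^(3t)cos(5t), q(t) = -2c_1e^(3t)sin(5t) - 3c_1e^(3t)cos(5t) - 3c_2e^(3t)sin(5t) + 2c_2e^(3t)cos(5t)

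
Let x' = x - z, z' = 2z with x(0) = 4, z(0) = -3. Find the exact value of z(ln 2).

-12

A = [[1,-1],[0,2]]; eigenvalues λ = 1, 2.
Eigenvectors: (1,0) for λ=1, (1,-1) for λ=2.
From the initial condition, c_1 = 1, c_2 = 3.
z(ln 2) = (1)(2^1)(0) + (3)(2^2)(-1) = -12.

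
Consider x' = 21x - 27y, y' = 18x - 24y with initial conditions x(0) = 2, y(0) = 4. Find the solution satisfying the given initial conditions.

Coefficient matrix A = [[21, -27], [18, -24]].
Characteristic polynomial det(A - λI) = λ^2 + 3λ - 18 = 0.
Eigenvalues λ = 3, -6.
For λ=3: (A-λI) row 1 is [18, -27], so an eigenvector is (3, 2).
For λ=-6: (A-λI) row 1 is [27, -27], so an eigenvector is (-1, -1).
General solution: K_1e^(3t)(3,2) + K_2e^(-6t)(-1,-1).
Applying x(0)=2, y(0)=4 gives K_1=-2, K_2=-8.

x(t) = -6e^(3t) + 8e^(-6t), y(t) = -4e^(3t) + 8e^(-6t)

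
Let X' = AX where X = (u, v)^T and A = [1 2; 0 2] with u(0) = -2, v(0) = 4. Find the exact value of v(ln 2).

A = [[1,2],[0,2]]; eigenvalues λ = 2, 1.
Eigenvectors: (-2,-1) for λ=2, (1,0) for λ=1.
From the initial condition, c_1 = -4, c_2 = -10.
v(ln 2) = (-4)(2^2)(-1) + (-10)(2^1)(0) = 16.

16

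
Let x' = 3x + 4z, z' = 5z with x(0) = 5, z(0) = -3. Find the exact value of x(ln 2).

A = [[3,4],[0,5]]; eigenvalues λ = 5, 3.
Eigenvectors: (-2,-1) for λ=5, (1,0) for λ=3.
From the initial condition, c_1 = 3, c_2 = 11.
x(ln 2) = (3)(2^5)(-2) + (11)(2^3)(1) = -104.

-104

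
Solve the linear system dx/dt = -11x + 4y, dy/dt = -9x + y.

Coefficient matrix A = [[-11, 4], [-9, 1]].
Characteristic polynomial det(A - λI) = λ^2 + 10λ + 25 = 0.
Single eigenvalue λ = -5 with algebraic multiplicity 2.
Eigenvector v = (-2,-3); generalized eigenvector w with (A-λI)w=v is (-1,-2).
General solution: e^(-5t)[C_1·v + C_2·(t·v + w)].

x(t) = -2C_1e^(-5t) - 2C_2te^(-5t) - C_2e^(-5t), y(t) = -3C_1e^(-5t) - 3C_2te^(-5t) - 2C_2e^(-5t)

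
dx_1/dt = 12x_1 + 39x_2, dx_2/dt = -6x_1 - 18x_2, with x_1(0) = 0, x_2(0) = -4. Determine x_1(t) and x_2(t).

x_1(t) = -52e^(-3t)sin(3t), x_2(t) = 20e^(-3t)sin(3t) - 4e^(-3t)cos(3t)

Coefficient matrix A = [[12, 39], [-6, -18]].
Characteristic polynomial det(A - λI) = λ^2 + 6λ + 18 = 0.
Eigenvalues λ = -3 ± 3i (complex conjugate pair).
For λ=-3+3i: an eigenvector is (2,-1) - i(-3,1) = (2 + 3i, -1 - i).
A real fundamental pair from Re and Im of e^((-3+3i)t)v: X_1 = e^(-3t)(cos(3t)·(2,-1) + sin(3t)·(-3,1)), X_2 = e^(-3t)(sin(3t)·(2,-1) - cos(3t)·(-3,1)).
General solution: K_1X_1 + K_2X_2.
Applying x_1(0)=0, x_2(0)=-4 gives K_1=12, K_2=-8.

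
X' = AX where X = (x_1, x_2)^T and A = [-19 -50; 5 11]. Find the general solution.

x_1(t) = -C_1e^(-4t)sin(5t) - 3C_1e^(-4t)cos(5t) - 3C_2e^(-4t)sin(5t) + C_2e^(-4t)cos(5t), x_2(t) = C_1e^(-4t)cos(5t) + C_2e^(-4t)sin(5t)

Coefficient matrix A = [[-19, -50], [5, 11]].
Characteristic polynomial det(A - λI) = λ^2 + 8λ + 41 = 0.
Eigenvalues λ = -4 ± 5i (complex conjugate pair).
For λ=-4+5i: an eigenvector is (-3,1) - i(-1,0) = (-3 + i, 1).
A real fundamental pair from Re and Im of e^((-4+5i)t)v: X_1 = e^(-4t)(cos(5t)·(-3,1) + sin(5t)·(-1,0)), X_2 = e^(-4t)(sin(5t)·(-3,1) - cos(5t)·(-1,0)).
General solution: C_1X_1 + C_2X_2.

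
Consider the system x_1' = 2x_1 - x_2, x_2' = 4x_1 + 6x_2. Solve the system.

x_1(t) = -C_1e^(4t) - C_2te^(4t) - C_2e^(4t), x_2(t) = 2C_1e^(4t) + 2C_2te^(4t) + 3C_2e^(4t)

Coefficient matrix A = [[2, -1], [4, 6]].
Characteristic polynomial det(A - λI) = λ^2 - 8λ + 16 = 0.
Single eigenvalue λ = 4 with algebraic multiplicity 2.
Eigenvector v = (-1,2); generalized eigenvector w with (A-λI)w=v is (-1,3).
General solution: e^(4t)[C_1·v + C_2·(t·v + w)].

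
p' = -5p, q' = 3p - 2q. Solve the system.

p(t) = C_1e^(-5t), q(t) = -C_1e^(-5t) - C_2e^(-2t)

Coefficient matrix A = [[-5, 0], [3, -2]].
Characteristic polynomial det(A - λI) = λ^2 + 7λ + 10 = 0.
Eigenvalues λ = -5, -2.
For λ=-5: (A-λI) row 2 is [3, 3], so an eigenvector is (1, -1).
For λ=-2: (A-λI) row 1 is [-3, 0], so an eigenvector is (0, -1).
General solution: C_1e^(-5t)(1,-1) + C_2e^(-2t)(0,-1).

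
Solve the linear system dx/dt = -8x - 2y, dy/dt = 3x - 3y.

x(t) = -2C_1e^(-5t) + C_2e^(-6t), y(t) = 3C_1e^(-5t) - C_2e^(-6t)

Coefficient matrix A = [[-8, -2], [3, -3]].
Characteristic polynomial det(A - λI) = λ^2 + 11λ + 30 = 0.
Eigenvalues λ = -5, -6.
For λ=-5: (A-λI) row 1 is [-3, -2], so an eigenvector is (-2, 3).
For λ=-6: (A-λI) row 1 is [-2, -2], so an eigenvector is (1, -1).
General solution: C_1e^(-5t)(-2,3) + C_2e^(-6t)(1,-1).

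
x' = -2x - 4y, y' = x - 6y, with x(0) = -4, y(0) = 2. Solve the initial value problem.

x(t) = -16te^(-4t) - 4e^(-4t), y(t) = -8te^(-4t) + 2e^(-4t)

Coefficient matrix A = [[-2, -4], [1, -6]].
Characteristic polynomial det(A - λI) = λ^2 + 8λ + 16 = 0.
Single eigenvalue λ = -4 with algebraic multiplicity 2.
Eigenvector v = (2,1); generalized eigenvector w with (A-λI)w=v is (-3,-2).
General solution: e^(-4t)[K_1·v + K_2·(t·v + w)].
Applying x(0)=-4, y(0)=2 gives K_1=-14, K_2=-8.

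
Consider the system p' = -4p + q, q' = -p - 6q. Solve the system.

p(t) = -c_1e^(-5t) - c_2te^(-5t) + c_2e^(-5t), q(t) = c_1e^(-5t) + c_2te^(-5t) - 2c_2e^(-5t)

Coefficient matrix A = [[-4, 1], [-1, -6]].
Characteristic polynomial det(A - λI) = λ^2 + 10λ + 25 = 0.
Single eigenvalue λ = -5 with algebraic multiplicity 2.
Eigenvector v = (-1,1); generalized eigenvector w with (A-λI)w=v is (1,-2).
General solution: e^(-5t)[c_1·v + c_2·(t·v + w)].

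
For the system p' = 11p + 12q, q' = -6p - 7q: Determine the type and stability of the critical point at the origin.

A = [[11,12],[-6,-7]]; det(A-λI) = λ^2 - 4λ - 5.
λ = -1, 5: opposite signs.

saddle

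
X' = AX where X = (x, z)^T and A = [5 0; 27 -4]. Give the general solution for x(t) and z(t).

x(t) = c_2e^(5t), z(t) = c_1e^(-4t) + 3c_2e^(5t)

Coefficient matrix A = [[5, 0], [27, -4]].
Characteristic polynomial det(A - λI) = λ^2 - λ - 20 = 0.
Eigenvalues λ = -4, 5.
For λ=-4: (A-λI) row 1 is [9, 0], so an eigenvector is (0, 1).
For λ=5: (A-λI) row 2 is [27, -9], so an eigenvector is (1, 3).
General solution: c_1e^(-4t)(0,1) + c_2e^(5t)(1,3).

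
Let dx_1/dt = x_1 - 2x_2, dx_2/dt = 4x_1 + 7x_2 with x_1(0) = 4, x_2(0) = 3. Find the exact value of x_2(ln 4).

13632

A = [[1,-2],[4,7]]; eigenvalues λ = 3, 5.
Eigenvectors: (-1,1) for λ=3, (1,-2) for λ=5.
From the initial condition, c_1 = -11, c_2 = -7.
x_2(ln 4) = (-11)(4^3)(1) + (-7)(4^5)(-2) = 13632.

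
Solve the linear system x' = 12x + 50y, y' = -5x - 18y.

x(t) = 3C_1e^(-3t)sin(5t) + C_1e^(-3t)cos(5t) + C_2e^(-3t)sin(5t) - 3C_2e^(-3t)cos(5t), y(t) = -C_1e^(-3t)sin(5t) + C_2e^(-3t)cos(5t)

Coefficient matrix A = [[12, 50], [-5, -18]].
Characteristic polynomial det(A - λI) = λ^2 + 6λ + 34 = 0.
Eigenvalues λ = -3 ± 5i (complex conjugate pair).
For λ=-3+5i: an eigenvector is (1,0) - i(3,-1) = (1 - 3i, 0 + i).
A real fundamental pair from Re and Im of e^((-3+5i)t)v: X_1 = e^(-3t)(cos(5t)·(1,0) + sin(5t)·(3,-1)), X_2 = e^(-3t)(sin(5t)·(1,0) - cos(5t)·(3,-1)).
General solution: C_1X_1 + C_2X_2.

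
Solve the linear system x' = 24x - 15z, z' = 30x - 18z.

Coefficient matrix A = [[24, -15], [30, -18]].
Characteristic polynomial det(A - λI) = λ^2 - 6λ + 18 = 0.
Eigenvalues λ = 3 ± 3i (complex conjugate pair).
For λ=3+3i: an eigenvector is (1,1) - i(2,3) = (1 - 2i, 1 - 3i).
A real fundamental pair from Re and Im of e^((3+3i)t)v: X_1 = e^(3t)(cos(3t)·(1,1) + sin(3t)·(2,3)), X_2 = e^(3t)(sin(3t)·(1,1) - cos(3t)·(2,3)).
General solution: K_1X_1 + K_2X_2.

x(t) = 2K_1e^(3t)sin(3t) + K_1e^(3t)cos(3t) + K_2e^(3t)sin(3t) - 2K_2e^(3t)cos(3t), z(t) = 3K_1e^(3t)sin(3t) + K_1e^(3t)cos(3t) + K_2e^(3t)sin(3t) - 3K_2e^(3t)cos(3t)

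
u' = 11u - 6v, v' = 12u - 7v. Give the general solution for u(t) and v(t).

Coefficient matrix A = [[11, -6], [12, -7]].
Characteristic polynomial det(A - λI) = λ^2 - 4λ - 5 = 0.
Eigenvalues λ = -1, 5.
For λ=-1: (A-λI) row 1 is [12, -6], so an eigenvector is (-1, -2).
For λ=5: (A-λI) row 1 is [6, -6], so an eigenvector is (-1, -1).
General solution: C_1e^(-t)(-1,-2) + C_2e^(5t)(-1,-1).

u(t) = -C_1e^(-t) - C_2e^(5t), v(t) = -2C_1e^(-t) - C_2e^(5t)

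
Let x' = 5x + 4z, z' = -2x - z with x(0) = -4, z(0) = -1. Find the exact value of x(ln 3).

-252

A = [[5,4],[-2,-1]]; eigenvalues λ = 1, 3.
Eigenvectors: (1,-1) for λ=1, (2,-1) for λ=3.
From the initial condition, c_1 = 6, c_2 = -5.
x(ln 3) = (6)(3^1)(1) + (-5)(3^3)(2) = -252.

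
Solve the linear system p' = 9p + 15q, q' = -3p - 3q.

p(t) = -C_1e^(3t)sin(3t) + 2C_1e^(3t)cos(3t) + 2C_2e^(3t)sin(3t) + C_2e^(3t)cos(3t), q(t) = -C_1e^(3t)cos(3t) - C_2e^(3t)sin(3t)

Coefficient matrix A = [[9, 15], [-3, -3]].
Characteristic polynomial det(A - λI) = λ^2 - 6λ + 18 = 0.
Eigenvalues λ = 3 ± 3i (complex conjugate pair).
For λ=3+3i: an eigenvector is (2,-1) - i(-1,0) = (2 + i, -1).
A real fundamental pair from Re and Im of e^((3+3i)t)v: X_1 = e^(3t)(cos(3t)·(2,-1) + sin(3t)·(-1,0)), X_2 = e^(3t)(sin(3t)·(2,-1) - cos(3t)·(-1,0)).
General solution: C_1X_1 + C_2X_2.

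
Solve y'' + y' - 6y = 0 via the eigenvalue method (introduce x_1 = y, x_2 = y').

Let x_1 = y, x_2 = y'. Then x_1' = x_2 and x_2' = 6x_1 - x_2.
A = [[0,1],[6,-1]]; det(A-λI) = λ^2 + λ - 6.
Eigenvalues λ = 2, -3 with eigenvectors (1,2), (1,-3).

y(t) = C_1e^(2t) + C_2e^(-3t)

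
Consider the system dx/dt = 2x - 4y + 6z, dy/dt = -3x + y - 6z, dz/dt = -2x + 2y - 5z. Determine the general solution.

x(t) = -2C_1e^(t) + C_2e^(-2t) - 2C_3e^(-t), y(t) = C_1e^(t) + C_2e^(-2t), z(t) = C_1e^(t) + C_3e^(-t)

Coefficient matrix A = [[2, -4, 6], [-3, 1, -6], [-2, 2, -5]].
det(A - λI) = 0 gives eigenvalues λ = 1, -2, -1.
For λ=1: eigenvector (-2,1,1).
For λ=-2: eigenvector (1,1,0).
For λ=-1: eigenvector (-2,0,1).
General solution: C_1e^(t)(-2,1,1) + C_2e^(-2t)(1,1,0) + C_3e^(-t)(-2,0,1).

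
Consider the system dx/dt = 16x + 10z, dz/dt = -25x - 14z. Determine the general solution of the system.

x(t) = K_1e^(t)sin(5t) + K_1e^(t)cos(5t) + K_2e^(t)sin(5t) - K_2e^(t)cos(5t), z(t) = -2K_1e^(t)sin(5t) - K_1e^(t)cos(5t) - K_2e^(t)sin(5t) + 2K_2e^(t)cos(5t)

Coefficient matrix A = [[16, 10], [-25, -14]].
Characteristic polynomial det(A - λI) = λ^2 - 2λ + 26 = 0.
Eigenvalues λ = 1 ± 5i (complex conjugate pair).
For λ=1+5i: an eigenvector is (1,-1) - i(1,-2) = (1 - i, -1 + 2i).
A real fundamental pair from Re and Im of e^((1+5i)t)v: X_1 = e^(t)(cos(5t)·(1,-1) + sin(5t)·(1,-2)), X_2 = e^(t)(sin(5t)·(1,-1) - cos(5t)·(1,-2)).
General solution: K_1X_1 + K_2X_2.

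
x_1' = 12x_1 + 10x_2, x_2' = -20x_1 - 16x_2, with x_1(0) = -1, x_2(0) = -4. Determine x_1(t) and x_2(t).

x_1(t) = -27e^(-2t)sin(2t) - e^(-2t)cos(2t), x_2(t) = 38e^(-2t)sin(2t) - 4e^(-2t)cos(2t)

Coefficient matrix A = [[12, 10], [-20, -16]].
Characteristic polynomial det(A - λI) = λ^2 + 4λ + 8 = 0.
Eigenvalues λ = -2 ± 2i (complex conjugate pair).
For λ=-2+2i: an eigenvector is (-1,1) - i(-2,3) = (-1 + 2i, 1 - 3i).
A real fundamental pair from Re and Im of e^((-2+2i)t)v: X_1 = e^(-2t)(cos(2t)·(-1,1) + sin(2t)·(-2,3)), X_2 = e^(-2t)(sin(2t)·(-1,1) - cos(2t)·(-2,3)).
General solution: K_1X_1 + K_2X_2.
Applying x_1(0)=-1, x_2(0)=-4 gives K_1=11, K_2=5.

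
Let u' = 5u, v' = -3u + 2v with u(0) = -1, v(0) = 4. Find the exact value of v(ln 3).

270

A = [[5,0],[-3,2]]; eigenvalues λ = 5, 2.
Eigenvectors: (1,-1) for λ=5, (0,-1) for λ=2.
From the initial condition, c_1 = -1, c_2 = -3.
v(ln 3) = (-1)(3^5)(-1) + (-3)(3^2)(-1) = 270.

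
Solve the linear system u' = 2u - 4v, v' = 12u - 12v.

Coefficient matrix A = [[2, -4], [12, -12]].
Characteristic polynomial det(A - λI) = λ^2 + 10λ + 24 = 0.
Eigenvalues λ = -4, -6.
For λ=-4: (A-λI) row 1 is [6, -4], so an eigenvector is (2, 3).
For λ=-6: (A-λI) row 1 is [8, -4], so an eigenvector is (-1, -2).
General solution: c_1e^(-4t)(2,3) + c_2e^(-6t)(-1,-2).

u(t) = 2c_1e^(-4t) - c_2e^(-6t), v(t) = 3c_1e^(-4t) - 2c_2e^(-6t)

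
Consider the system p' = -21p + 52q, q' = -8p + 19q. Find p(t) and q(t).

Coefficient matrix A = [[-21, 52], [-8, 19]].
Characteristic polynomial det(A - λI) = λ^2 + 2λ + 17 = 0.
Eigenvalues λ = -1 ± 4i (complex conjugate pair).
For λ=-1+4i: an eigenvector is (3,1) - i(-2,-1) = (3 + 2i, 1 + i).
A real fundamental pair from Re and Im of e^((-1+4i)t)v: X_1 = e^(-t)(cos(4t)·(3,1) + sin(4t)·(-2,-1)), X_2 = e^(-t)(sin(4t)·(3,1) - cos(4t)·(-2,-1)).
General solution: K_1X_1 + K_2X_2.

p(t) = -2K_1e^(-t)sin(4t) + 3K_1e^(-t)cos(4t) + 3K_2e^(-t)sin(4t) + 2K_2e^(-t)cos(4t), q(t) = -K_1e^(-t)sin(4t) + K_1e^(-t)cos(4t) + K_2e^(-t)sin(4t) + K_2e^(-t)cos(4t)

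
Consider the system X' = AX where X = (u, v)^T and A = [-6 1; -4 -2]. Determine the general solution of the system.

Coefficient matrix A = [[-6, 1], [-4, -2]].
Characteristic polynomial det(A - λI) = λ^2 + 8λ + 16 = 0.
Single eigenvalue λ = -4 with algebraic multiplicity 2.
Eigenvector v = (1,2); generalized eigenvector w with (A-λI)w=v is (1,3).
General solution: e^(-4t)[c_1·v + c_2·(t·v + w)].

u(t) = c_1e^(-4t) + c_2te^(-4t) + c_2e^(-4t), v(t) = 2c_1e^(-4t) + 2c_2te^(-4t) + 3c_2e^(-4t)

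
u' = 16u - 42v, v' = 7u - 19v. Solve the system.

u(t) = -3c_1e^(2t) + 2c_2e^(-5t), v(t) = -c_1e^(2t) + c_2e^(-5t)

Coefficient matrix A = [[16, -42], [7, -19]].
Characteristic polynomial det(A - λI) = λ^2 + 3λ - 10 = 0.
Eigenvalues λ = 2, -5.
For λ=2: (A-λI) row 1 is [14, -42], so an eigenvector is (-3, -1).
For λ=-5: (A-λI) row 1 is [21, -42], so an eigenvector is (2, 1).
General solution: c_1e^(2t)(-3,-1) + c_2e^(-5t)(2,1).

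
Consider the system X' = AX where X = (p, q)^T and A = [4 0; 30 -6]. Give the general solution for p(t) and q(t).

Coefficient matrix A = [[4, 0], [30, -6]].
Characteristic polynomial det(A - λI) = λ^2 + 2λ - 24 = 0.
Eigenvalues λ = -6, 4.
For λ=-6: (A-λI) row 1 is [10, 0], so an eigenvector is (0, -1).
For λ=4: (A-λI) row 2 is [30, -10], so an eigenvector is (-1, -3).
General solution: C_1e^(-6t)(0,-1) + C_2e^(4t)(-1,-3).

p(t) = -C_2e^(4t), q(t) = -C_1e^(-6t) - 3C_2e^(4t)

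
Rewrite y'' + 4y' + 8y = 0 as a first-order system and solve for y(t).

y(t) = C_1e^(-2t)cos(2t) + C_2e^(-2t)sin(2t)

Let x_1 = y, x_2 = y'. Then x_1' = x_2 and x_2' = -8x_1 - 4x_2.
A = [[0,1],[-8,-4]]; det(A-λI) = λ^2 + 4λ + 8.
Eigenvalues λ = -2 ± 2i.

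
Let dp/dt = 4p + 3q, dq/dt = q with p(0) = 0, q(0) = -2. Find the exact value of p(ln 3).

A = [[4,3],[0,1]]; eigenvalues λ = 4, 1.
Eigenvectors: (1,0) for λ=4, (1,-1) for λ=1.
From the initial condition, c_1 = -2, c_2 = 2.
p(ln 3) = (-2)(3^4)(1) + (2)(3^1)(1) = -156.

-156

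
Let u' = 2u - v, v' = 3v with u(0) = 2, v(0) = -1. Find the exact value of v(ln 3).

-27

A = [[2,-1],[0,3]]; eigenvalues λ = 2, 3.
Eigenvectors: (1,0) for λ=2, (1,-1) for λ=3.
From the initial condition, c_1 = 1, c_2 = 1.
v(ln 3) = (1)(3^2)(0) + (1)(3^3)(-1) = -27.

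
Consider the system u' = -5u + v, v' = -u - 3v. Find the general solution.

u(t) = C_1e^(-4t) + C_2te^(-4t) - 2C_2e^(-4t), v(t) = C_1e^(-4t) + C_2te^(-4t) - C_2e^(-4t)

Coefficient matrix A = [[-5, 1], [-1, -3]].
Characteristic polynomial det(A - λI) = λ^2 + 8λ + 16 = 0.
Single eigenvalue λ = -4 with algebraic multiplicity 2.
Eigenvector v = (1,1); generalized eigenvector w with (A-λI)w=v is (-2,-1).
General solution: e^(-4t)[C_1·v + C_2·(t·v + w)].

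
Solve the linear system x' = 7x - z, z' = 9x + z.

x(t) = -c_1e^(4t) - c_2te^(4t), z(t) = -3c_1e^(4t) - 3c_2te^(4t) + c_2e^(4t)

Coefficient matrix A = [[7, -1], [9, 1]].
Characteristic polynomial det(A - λI) = λ^2 - 8λ + 16 = 0.
Single eigenvalue λ = 4 with algebraic multiplicity 2.
Eigenvector v = (-1,-3); generalized eigenvector w with (A-λI)w=v is (0,1).
General solution: e^(4t)[c_1·v + c_2·(t·v + w)].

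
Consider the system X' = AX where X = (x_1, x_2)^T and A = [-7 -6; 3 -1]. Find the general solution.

Coefficient matrix A = [[-7, -6], [3, -1]].
Characteristic polynomial det(A - λI) = λ^2 + 8λ + 25 = 0.
Eigenvalues λ = -4 ± 3i (complex conjugate pair).
For λ=-4+3i: an eigenvector is (-1,1) - i(-1,0) = (-1 + i, 1).
A real fundamental pair from Re and Im of e^((-4+3i)t)v: X_1 = e^(-4t)(cos(3t)·(-1,1) + sin(3t)·(-1,0)), X_2 = e^(-4t)(sin(3t)·(-1,1) - cos(3t)·(-1,0)).
General solution: C_1X_1 + C_2X_2.

x_1(t) = -C_1e^(-4t)sin(3t) - C_1e^(-4t)cos(3t) - C_2e^(-4t)sin(3t) + C_2e^(-4t)cos(3t), x_2(t) = C_1e^(-4t)cos(3t) + C_2e^(-4t)sin(3t)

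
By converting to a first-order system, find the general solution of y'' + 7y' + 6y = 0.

y(t) = K_1e^(-6t) + K_2e^(-t)

Let x_1 = y, x_2 = y'. Then x_1' = x_2 and x_2' = -6x_1 - 7x_2.
A = [[0,1],[-6,-7]]; det(A-λI) = λ^2 + 7λ + 6.
Eigenvalues λ = -6, -1 with eigenvectors (1,-6), (1,-1).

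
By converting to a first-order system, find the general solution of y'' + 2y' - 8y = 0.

y(t) = K_1e^(-4t) + K_2e^(2t)

Let x_1 = y, x_2 = y'. Then x_1' = x_2 and x_2' = 8x_1 - 2x_2.
A = [[0,1],[8,-2]]; det(A-λI) = λ^2 + 2λ - 8.
Eigenvalues λ = -4, 2 with eigenvectors (1,-4), (1,2).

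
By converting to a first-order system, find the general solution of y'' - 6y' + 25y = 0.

Let x_1 = y, x_2 = y'. Then x_1' = x_2 and x_2' = -25x_1 + 6x_2.
A = [[0,1],[-25,6]]; det(A-λI) = λ^2 - 6λ + 25.
Eigenvalues λ = 3 ± 4i.

y(t) = c_1e^(3t)cos(4t) + c_2e^(3t)sin(4t)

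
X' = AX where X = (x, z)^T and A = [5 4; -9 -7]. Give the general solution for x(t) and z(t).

Coefficient matrix A = [[5, 4], [-9, -7]].
Characteristic polynomial det(A - λI) = λ^2 + 2λ + 1 = 0.
Single eigenvalue λ = -1 with algebraic multiplicity 2.
Eigenvector v = (-2,3); generalized eigenvector w with (A-λI)w=v is (-1,1).
General solution: e^(-t)[K_1·v + K_2·(t·v + w)].

x(t) = -2K_1e^(-t) - 2K_2te^(-t) - K_2e^(-t), z(t) = 3K_1e^(-t) + 3K_2te^(-t) + K_2e^(-t)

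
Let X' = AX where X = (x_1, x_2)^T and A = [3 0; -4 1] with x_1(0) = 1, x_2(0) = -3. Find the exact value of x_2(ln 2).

A = [[3,0],[-4,1]]; eigenvalues λ = 1, 3.
Eigenvectors: (0,1) for λ=1, (1,-2) for λ=3.
From the initial condition, c_1 = -1, c_2 = 1.
x_2(ln 2) = (-1)(2^1)(1) + (1)(2^3)(-2) = -18.

-18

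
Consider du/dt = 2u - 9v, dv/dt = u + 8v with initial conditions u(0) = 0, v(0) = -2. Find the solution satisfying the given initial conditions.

u(t) = 18te^(5t), v(t) = -6te^(5t) - 2e^(5t)

Coefficient matrix A = [[2, -9], [1, 8]].
Characteristic polynomial det(A - λI) = λ^2 - 10λ + 25 = 0.
Single eigenvalue λ = 5 with algebraic multiplicity 2.
Eigenvector v = (3,-1); generalized eigenvector w with (A-λI)w=v is (2,-1).
General solution: e^(5t)[K_1·v + K_2·(t·v + w)].
Applying u(0)=0, v(0)=-2 gives K_1=-4, K_2=6.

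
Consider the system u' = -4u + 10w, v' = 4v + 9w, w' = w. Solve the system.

u(t) = c_1e^(-4t) + 2c_3e^(t), v(t) = c_2e^(4t) - 3c_3e^(t), w(t) = c_3e^(t)

Coefficient matrix A = [[-4, 0, 10], [0, 4, 9], [0, 0, 1]].
det(A - λI) = 0 gives eigenvalues λ = -4, 4, 1.
For λ=-4: eigenvector (1,0,0).
For λ=4: eigenvector (0,1,0).
For λ=1: eigenvector (2,-3,1).
General solution: c_1e^(-4t)(1,0,0) + c_2e^(4t)(0,1,0) + c_3e^(t)(2,-3,1).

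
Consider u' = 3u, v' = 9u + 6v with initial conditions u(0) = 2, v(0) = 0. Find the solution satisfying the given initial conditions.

u(t) = 2e^(3t), v(t) = 6e^(6t) - 6e^(3t)

Coefficient matrix A = [[3, 0], [9, 6]].
Characteristic polynomial det(A - λI) = λ^2 - 9λ + 18 = 0.
Eigenvalues λ = 3, 6.
For λ=3: (A-λI) row 2 is [9, 3], so an eigenvector is (-1, 3).
For λ=6: (A-λI) row 1 is [-3, 0], so an eigenvector is (0, 1).
General solution: K_1e^(3t)(-1,3) + K_2e^(6t)(0,1).
Applying u(0)=2, v(0)=0 gives K_1=-2, K_2=6.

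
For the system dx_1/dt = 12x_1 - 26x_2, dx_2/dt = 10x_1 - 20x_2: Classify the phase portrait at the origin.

A = [[12,-26],[10,-20]]; det(A-λI) = λ^2 + 8λ + 20.
λ = -4 ± 2i: negative real part.

stable spiral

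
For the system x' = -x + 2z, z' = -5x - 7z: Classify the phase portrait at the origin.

stable spiral

A = [[-1,2],[-5,-7]]; det(A-λI) = λ^2 + 8λ + 17.
λ = -4 ± i: negative real part.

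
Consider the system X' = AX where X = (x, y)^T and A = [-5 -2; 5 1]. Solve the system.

Coefficient matrix A = [[-5, -2], [5, 1]].
Characteristic polynomial det(A - λI) = λ^2 + 4λ + 5 = 0.
Eigenvalues λ = -2 ± i (complex conjugate pair).
For λ=-2+i: an eigenvector is (-1,2) - i(-1,1) = (-1 + i, 2 - i).
A real fundamental pair from Re and Im of e^((-2+i)t)v: X_1 = e^(-2t)(cos(t)·(-1,2) + sin(t)·(-1,1)), X_2 = e^(-2t)(sin(t)·(-1,2) - cos(t)·(-1,1)).
General solution: c_1X_1 + c_2X_2.

x(t) = -c_1e^(-2t)sin(t) - c_1e^(-2t)cos(t) - c_2e^(-2t)sin(t) + c_2e^(-2t)cos(t), y(t) = c_1e^(-2t)sin(t) + 2c_1e^(-2t)cos(t) + 2c_2e^(-2t)sin(t) - c_2e^(-2t)cos(t)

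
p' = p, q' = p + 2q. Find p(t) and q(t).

Coefficient matrix A = [[1, 0], [1, 2]].
Characteristic polynomial det(A - λI) = λ^2 - 3λ + 2 = 0.
Eigenvalues λ = 1, 2.
For λ=1: (A-λI) row 2 is [1, 1], so an eigenvector is (1, -1).
For λ=2: (A-λI) row 1 is [-1, 0], so an eigenvector is (0, 1).
General solution: C_1e^(t)(1,-1) + C_2e^(2t)(0,1).

p(t) = C_1e^(t), q(t) = -C_1e^(t) + C_2e^(2t)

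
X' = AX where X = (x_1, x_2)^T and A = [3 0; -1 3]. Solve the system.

x_1(t) = -K_2e^(3t), x_2(t) = K_1e^(3t) + K_2te^(3t) + K_2e^(3t)

Coefficient matrix A = [[3, 0], [-1, 3]].
Characteristic polynomial det(A - λI) = λ^2 - 6λ + 9 = 0.
Single eigenvalue λ = 3 with algebraic multiplicity 2.
Eigenvector v = (0,1); generalized eigenvector w with (A-λI)w=v is (-1,1).
General solution: e^(3t)[K_1·v + K_2·(t·v + w)].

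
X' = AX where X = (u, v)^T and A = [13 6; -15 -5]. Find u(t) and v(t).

u(t) = -C_1e^(4t)sin(3t) + C_1e^(4t)cos(3t) + C_2e^(4t)sin(3t) + C_2e^(4t)cos(3t), v(t) = C_1e^(4t)sin(3t) - 2C_1e^(4t)cos(3t) - 2C_2e^(4t)sin(3t) - C_2e^(4t)cos(3t)

Coefficient matrix A = [[13, 6], [-15, -5]].
Characteristic polynomial det(A - λI) = λ^2 - 8λ + 25 = 0.
Eigenvalues λ = 4 ± 3i (complex conjugate pair).
For λ=4+3i: an eigenvector is (1,-2) - i(-1,1) = (1 + i, -2 - i).
A real fundamental pair from Re and Im of e^((4+3i)t)v: X_1 = e^(4t)(cos(3t)·(1,-2) + sin(3t)·(-1,1)), X_2 = e^(4t)(sin(3t)·(1,-2) - cos(3t)·(-1,1)).
General solution: C_1X_1 + C_2X_2.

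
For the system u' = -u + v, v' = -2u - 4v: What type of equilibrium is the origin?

A = [[-1,1],[-2,-4]]; det(A-λI) = λ^2 + 5λ + 6.
λ = -2, -3: both negative.

stable node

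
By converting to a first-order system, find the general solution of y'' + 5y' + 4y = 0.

y(t) = K_1e^(-t) + K_2e^(-4t)

Let x_1 = y, x_2 = y'. Then x_1' = x_2 and x_2' = -4x_1 - 5x_2.
A = [[0,1],[-4,-5]]; det(A-λI) = λ^2 + 5λ + 4.
Eigenvalues λ = -1, -4 with eigenvectors (1,-1), (1,-4).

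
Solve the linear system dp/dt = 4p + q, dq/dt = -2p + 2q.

p(t) = -c_1e^(3t)cos(t) - c_2e^(3t)sin(t), q(t) = c_1e^(3t)sin(t) + c_1e^(3t)cos(t) + c_2e^(3t)sin(t) - c_2e^(3t)cos(t)

Coefficient matrix A = [[4, 1], [-2, 2]].
Characteristic polynomial det(A - λI) = λ^2 - 6λ + 10 = 0.
Eigenvalues λ = 3 ± i (complex conjugate pair).
For λ=3+i: an eigenvector is (-1,1) - i(0,1) = (-1, 1 - i).
A real fundamental pair from Re and Im of e^((3+i)t)v: X_1 = e^(3t)(cos(t)·(-1,1) + sin(t)·(0,1)), X_2 = e^(3t)(sin(t)·(-1,1) - cos(t)·(0,1)).
General solution: c_1X_1 + c_2X_2.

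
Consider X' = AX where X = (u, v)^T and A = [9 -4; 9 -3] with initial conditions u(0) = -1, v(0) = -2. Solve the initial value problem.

u(t) = 2te^(3t) - e^(3t), v(t) = 3te^(3t) - 2e^(3t)

Coefficient matrix A = [[9, -4], [9, -3]].
Characteristic polynomial det(A - λI) = λ^2 - 6λ + 9 = 0.
Single eigenvalue λ = 3 with algebraic multiplicity 2.
Eigenvector v = (2,3); generalized eigenvector w with (A-λI)w=v is (1,1).
General solution: e^(3t)[K_1·v + K_2·(t·v + w)].
Applying u(0)=-1, v(0)=-2 gives K_1=-1, K_2=1.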